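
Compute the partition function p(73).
6185689

p(n) counts ways to write n as a sum of positive integers (order ignored).
Euler's pentagonal recurrence: p(k) = p(k-1) + p(k-2) - p(k-5) - p(k-7) + p(k-12) + p(k-15) - ... (offsets j(3j∓1)/2, signs ++--, p(0)=1, p(<0)=0).
DP table for k = 0..72: p(0)=1, p(1)=1, p(2)=2, p(3)=3, p(4)=5, p(5)=7, p(6)=11, p(7)=15, p(8)=22, p(9)=30, p(10)=42, p(11)=56, p(12)=77, p(13)=101, p(14)=135, p(15)=176, p(16)=231, p(17)=297, p(18)=385, p(19)=490, p(20)=627, p(21)=792, p(22)=1002, p(23)=1255, p(24)=1575, p(25)=1958, p(26)=2436, p(27)=3010, p(28)=3718, p(29)=4565, p(30)=5604, p(31)=6842, p(32)=8349, p(33)=10143, p(34)=12310, p(35)=14883, p(36)=17977, p(37)=21637, p(38)=26015, p(39)=31185, p(40)=37338, p(41)=44583, p(42)=53174, p(43)=63261, p(44)=75175, p(45)=89134, p(46)=105558, p(47)=124754, p(48)=147273, p(49)=173525, p(50)=204226, p(51)=239943, p(52)=281589, p(53)=329931, p(54)=386155, p(55)=451276, p(56)=526823, p(57)=614154, p(58)=715220, p(59)=831820, p(60)=966467, p(61)=1121505, p(62)=1300156, p(63)=1505499, p(64)=1741630, p(65)=2012558, p(66)=2323520, p(67)=2679689, p(68)=3087735, p(69)=3554345, p(70)=4087968, p(71)=4697205, p(72)=5392783.
Final step: p(73) = p(72) + p(71) - p(68) - p(66) + p(61) + p(58) - p(51) - p(47) + p(38) + p(33) - p(22) - p(16) + p(3)
= 5392783 + 4697205 - 3087735 - 2323520 + 1121505 + 715220 - 239943 - 124754 + 26015 + 10143 - 1002 - 231 + 3
= 6185689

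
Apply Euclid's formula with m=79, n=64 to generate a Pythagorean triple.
(2145, 10112, 10337)

Euclid's formula: a = m² - n², b = 2mn, c = m² + n²
m = 79, n = 64
a = 79² - 64² = 6241 - 4096 = 2145
b = 2 × 79 × 64 = 10112
c = 79² + 64² = 6241 + 4096 = 10337
Verification: 2145² + 10112² = 4601025 + 102252544 = 106853569 = 10337² ✓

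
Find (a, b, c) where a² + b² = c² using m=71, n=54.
(2125, 7668, 7957)

Euclid's formula: a = m² - n², b = 2mn, c = m² + n²
m = 71, n = 54
a = 71² - 54² = 5041 - 2916 = 2125
b = 2 × 71 × 54 = 7668
c = 71² + 54² = 5041 + 2916 = 7957
Verification: 2125² + 7668² = 4515625 + 58798224 = 63313849 = 7957² ✓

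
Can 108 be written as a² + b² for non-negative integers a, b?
Not possible

Factorization: 108 = 2^2 × 3^3
By Fermat: n is sum of two squares iff every prime p ≡ 3 (mod 4) appears to even power.
Prime(s) ≡ 3 (mod 4) with odd exponent: [(3, 3)]
Therefore 108 cannot be expressed as a² + b².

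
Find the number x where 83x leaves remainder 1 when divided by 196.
111

gcd(83, 196) = 1, so the inverse exists.
Extended Euclidean algorithm on (196, 83):
196 = 2 × 83 + 30  ⟹  30 = (1)·196 + (-2)·83
83 = 2 × 30 + 23  ⟹  23 = (-2)·196 + (5)·83
30 = 1 × 23 + 7  ⟹  7 = (3)·196 + (-7)·83
23 = 3 × 7 + 2  ⟹  2 = (-11)·196 + (26)·83
7 = 3 × 2 + 1  ⟹  1 = (36)·196 + (-85)·83
So (-85)·83 ≡ 1 (mod 196), i.e. 83^(-1) ≡ -85 ≡ 111 (mod 196).
Check: 83 × 111 = 9213 ≡ 1 (mod 196)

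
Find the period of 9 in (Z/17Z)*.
8

17 is prime, so ord(9) divides φ(17) = 16.
Divisors of 16: 1, 2, 4, 8, 16.
Repeated squaring: 9^1 ≡ 9, 9^2 ≡ 13, 9^4 ≡ 16, 9^8 ≡ 1, 9^16 ≡ 1 (mod 17).
Test 9^d mod 17 for each divisor d in increasing order:
9^1 ≡ 9
9^2 ≡ 13
9^4 ≡ 16
9^8 ≡ 1  ← first divisor giving 1
The order is 8.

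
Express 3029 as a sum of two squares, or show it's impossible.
2² + 55² (a=2, b=55)

Factorization: 3029 = 13 × 233
By Fermat: n is sum of two squares iff every prime p ≡ 3 (mod 4) appears to even power.
All primes ≡ 3 (mod 4) appear to even power.
Search a = 0, 1, 2, … for 3029 - a² a perfect square: first hit at a = 2: 3029 - 4 = 3025 = 55².
3029 = 2² + 55² = 4 + 3025 ✓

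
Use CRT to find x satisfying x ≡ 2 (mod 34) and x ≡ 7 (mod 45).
682

Using Chinese Remainder Theorem:
M = 34 × 45 = 1530
M1 = 45, M2 = 34
y1 = 45^(-1) mod 34 = 31
y2 = 34^(-1) mod 45 = 4
x = (2×45×31 + 7×34×4) mod 1530 = 682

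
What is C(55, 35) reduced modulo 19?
15

Using Lucas' theorem:
Write n=55 and k=35 in base 19:
n in base 19: [2, 17]
k in base 19: [1, 16]
C(55,35) mod 19 = ∏ C(n_i, k_i) mod 19
Digit binomials (mod 19): C(2,1) = 2; C(17,16) = 17
Product: 2 × 17 = 34 ≡ 15 (mod 19)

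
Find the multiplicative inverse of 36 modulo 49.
15

gcd(36, 49) = 1, so the inverse exists.
Extended Euclidean algorithm on (49, 36):
49 = 1 × 36 + 13  ⟹  13 = (1)·49 + (-1)·36
36 = 2 × 13 + 10  ⟹  10 = (-2)·49 + (3)·36
13 = 1 × 10 + 3  ⟹  3 = (3)·49 + (-4)·36
10 = 3 × 3 + 1  ⟹  1 = (-11)·49 + (15)·36
So (15)·36 ≡ 1 (mod 49), i.e. 36^(-1) ≡ 15 (mod 49).
Check: 36 × 15 = 540 ≡ 1 (mod 49)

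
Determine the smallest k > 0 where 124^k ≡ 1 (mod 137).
136

137 is prime, so ord(124) divides φ(137) = 136.
Divisors of 136: 1, 2, 4, 8, 17, 34, 68, 136.
Repeated squaring: 124^1 ≡ 124, 124^2 ≡ 32, 124^4 ≡ 65, 124^8 ≡ 115, 124^16 ≡ 73, 124^32 ≡ 123, 124^64 ≡ 59, 124^128 ≡ 56 (mod 137).
Test 124^d mod 137 for each divisor d in increasing order:
124^1 ≡ 124
124^2 ≡ 32
124^4 ≡ 65
124^8 ≡ 115
124^17 = 124^16·124^1 ≡ 10
124^34 = 124^32·124^2 ≡ 100
124^68 = 124^64·124^4 ≡ 136
124^136 = 124^128·124^8 ≡ 1  ← first divisor giving 1
The order is 136.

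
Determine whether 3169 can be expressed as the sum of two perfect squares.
12² + 55² (a=12, b=55)

Factorization: 3169 = 3169
By Fermat: n is sum of two squares iff every prime p ≡ 3 (mod 4) appears to even power.
All primes ≡ 3 (mod 4) appear to even power.
Search a = 0, 1, 2, … for 3169 - a² a perfect square: first hit at a = 12: 3169 - 144 = 3025 = 55².
3169 = 12² + 55² = 144 + 3025 ✓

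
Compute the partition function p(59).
831820

p(n) counts ways to write n as a sum of positive integers (order ignored).
Euler's pentagonal recurrence: p(k) = p(k-1) + p(k-2) - p(k-5) - p(k-7) + p(k-12) + p(k-15) - ... (offsets j(3j∓1)/2, signs ++--, p(0)=1, p(<0)=0).
DP table for k = 0..58: p(0)=1, p(1)=1, p(2)=2, p(3)=3, p(4)=5, p(5)=7, p(6)=11, p(7)=15, p(8)=22, p(9)=30, p(10)=42, p(11)=56, p(12)=77, p(13)=101, p(14)=135, p(15)=176, p(16)=231, p(17)=297, p(18)=385, p(19)=490, p(20)=627, p(21)=792, p(22)=1002, p(23)=1255, p(24)=1575, p(25)=1958, p(26)=2436, p(27)=3010, p(28)=3718, p(29)=4565, p(30)=5604, p(31)=6842, p(32)=8349, p(33)=10143, p(34)=12310, p(35)=14883, p(36)=17977, p(37)=21637, p(38)=26015, p(39)=31185, p(40)=37338, p(41)=44583, p(42)=53174, p(43)=63261, p(44)=75175, p(45)=89134, p(46)=105558, p(47)=124754, p(48)=147273, p(49)=173525, p(50)=204226, p(51)=239943, p(52)=281589, p(53)=329931, p(54)=386155, p(55)=451276, p(56)=526823, p(57)=614154, p(58)=715220.
Final step: p(59) = p(58) + p(57) - p(54) - p(52) + p(47) + p(44) - p(37) - p(33) + p(24) + p(19) - p(8) - p(2)
= 715220 + 614154 - 386155 - 281589 + 124754 + 75175 - 21637 - 10143 + 1575 + 490 - 22 - 2
= 831820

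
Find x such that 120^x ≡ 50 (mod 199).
16

Baby-step giant-step with step n = ⌈√199⌉ = 15.
Baby steps 120^j mod 199 (j:value) for j=0..14: 0:1, 1:120, 2:72, 3:83, 4:10, 5:6, 6:123, 7:34, 8:100, 9:60, 10:36, 11:141, 12:5, 13:3, 14:161.
Giant-step multiplier: 120^(-15) ≡ 120^(198-15) = 120^183 ≡ 82 (mod 199).
Giant steps γ_i = 50·82^i mod 199: γ_0=50, γ_1=120 (in table at j=1).
x = i·n + j = 1·15 + 1 = 16.
Check: 120^16 ≡ 50 (mod 199).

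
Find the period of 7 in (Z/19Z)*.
3

19 is prime, so ord(7) divides φ(19) = 18.
Divisors of 18: 1, 2, 3, 6, 9, 18.
Repeated squaring: 7^1 ≡ 7, 7^2 ≡ 11, 7^4 ≡ 7, 7^8 ≡ 11, 7^16 ≡ 7 (mod 19).
Test 7^d mod 19 for each divisor d in increasing order:
7^1 ≡ 7
7^2 ≡ 11
7^3 = 7^2·7^1 ≡ 1  ← first divisor giving 1
The order is 3.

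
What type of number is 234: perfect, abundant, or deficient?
abundant

Proper divisors of 234: sum = 1 + 2 + 3 + 6 + 9 + 13 + 18 + 26 + 39 + 78 + 117 = 312
Since 312 > 234, 234 is abundant.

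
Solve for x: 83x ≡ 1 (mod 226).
177

gcd(83, 226) = 1, so the inverse exists.
Extended Euclidean algorithm on (226, 83):
226 = 2 × 83 + 60  ⟹  60 = (1)·226 + (-2)·83
83 = 1 × 60 + 23  ⟹  23 = (-1)·226 + (3)·83
60 = 2 × 23 + 14  ⟹  14 = (3)·226 + (-8)·83
23 = 1 × 14 + 9  ⟹  9 = (-4)·226 + (11)·83
14 = 1 × 9 + 5  ⟹  5 = (7)·226 + (-19)·83
9 = 1 × 5 + 4  ⟹  4 = (-11)·226 + (30)·83
5 = 1 × 4 + 1  ⟹  1 = (18)·226 + (-49)·83
So (-49)·83 ≡ 1 (mod 226), i.e. 83^(-1) ≡ -49 ≡ 177 (mod 226).
Check: 83 × 177 = 14691 ≡ 1 (mod 226)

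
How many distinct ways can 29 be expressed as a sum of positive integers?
4565

p(n) counts ways to write n as a sum of positive integers (order ignored).
Euler's pentagonal recurrence: p(k) = p(k-1) + p(k-2) - p(k-5) - p(k-7) + p(k-12) + p(k-15) - ... (offsets j(3j∓1)/2, signs ++--, p(0)=1, p(<0)=0).
DP table for k = 0..28: p(0)=1, p(1)=1, p(2)=2, p(3)=3, p(4)=5, p(5)=7, p(6)=11, p(7)=15, p(8)=22, p(9)=30, p(10)=42, p(11)=56, p(12)=77, p(13)=101, p(14)=135, p(15)=176, p(16)=231, p(17)=297, p(18)=385, p(19)=490, p(20)=627, p(21)=792, p(22)=1002, p(23)=1255, p(24)=1575, p(25)=1958, p(26)=2436, p(27)=3010, p(28)=3718.
Final step: p(29) = p(28) + p(27) - p(24) - p(22) + p(17) + p(14) - p(7) - p(3)
= 3718 + 3010 - 1575 - 1002 + 297 + 135 - 15 - 3
= 4565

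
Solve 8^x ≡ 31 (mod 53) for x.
11

Baby-step giant-step with step n = ⌈√53⌉ = 8.
Baby steps 8^j mod 53 (j:value) for j=0..7: 0:1, 1:8, 2:11, 3:35, 4:15, 5:14, 6:6, 7:48.
Giant-step multiplier: 8^(-8) ≡ 8^(52-8) = 8^44 ≡ 49 (mod 53).
Giant steps γ_i = 31·49^i mod 53: γ_0=31, γ_1=35 (in table at j=3).
x = i·n + j = 1·8 + 3 = 11.
Check: 8^11 ≡ 31 (mod 53).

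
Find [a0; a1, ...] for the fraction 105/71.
[1; 2, 11, 3]

Euclidean algorithm steps:
105 = 1 × 71 + 34
71 = 2 × 34 + 3
34 = 11 × 3 + 1
3 = 3 × 1 + 0
Continued fraction: [1; 2, 11, 3]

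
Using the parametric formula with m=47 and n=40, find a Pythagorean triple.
(609, 3760, 3809)

Euclid's formula: a = m² - n², b = 2mn, c = m² + n²
m = 47, n = 40
a = 47² - 40² = 2209 - 1600 = 609
b = 2 × 47 × 40 = 3760
c = 47² + 40² = 2209 + 1600 = 3809
Verification: 609² + 3760² = 370881 + 14137600 = 14508481 = 3809² ✓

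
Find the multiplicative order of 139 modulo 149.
148

149 is prime, so ord(139) divides φ(149) = 148.
Divisors of 148: 1, 2, 4, 37, 74, 148.
Repeated squaring: 139^1 ≡ 139, 139^2 ≡ 100, 139^4 ≡ 17, 139^8 ≡ 140, 139^16 ≡ 81, 139^32 ≡ 5, 139^64 ≡ 25, 139^128 ≡ 29 (mod 149).
Test 139^d mod 149 for each divisor d in increasing order:
139^1 ≡ 139
139^2 ≡ 100
139^4 ≡ 17
139^37 = 139^32·139^4·139^1 ≡ 44
139^74 = 139^64·139^8·139^2 ≡ 148
139^148 = 139^128·139^16·139^4 ≡ 1  ← first divisor giving 1
The order is 148.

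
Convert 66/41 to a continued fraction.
[1; 1, 1, 1, 1, 3, 2]

Euclidean algorithm steps:
66 = 1 × 41 + 25
41 = 1 × 25 + 16
25 = 1 × 16 + 9
16 = 1 × 9 + 7
9 = 1 × 7 + 2
7 = 3 × 2 + 1
2 = 2 × 1 + 0
Continued fraction: [1; 1, 1, 1, 1, 3, 2]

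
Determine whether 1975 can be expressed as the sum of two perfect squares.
Not possible

Factorization: 1975 = 5^2 × 79
By Fermat: n is sum of two squares iff every prime p ≡ 3 (mod 4) appears to even power.
Prime(s) ≡ 3 (mod 4) with odd exponent: [(79, 1)]
Therefore 1975 cannot be expressed as a² + b².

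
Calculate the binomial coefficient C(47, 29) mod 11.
0

Using Lucas' theorem:
Write n=47 and k=29 in base 11:
n in base 11: [4, 3]
k in base 11: [2, 7]
C(47,29) mod 11 = ∏ C(n_i, k_i) mod 11
Digit binomials (mod 11): C(4,2) = 6; C(3,7) = 0 (k_i > n_i)
Product: 6 × 0 = 0 ≡ 0 (mod 11)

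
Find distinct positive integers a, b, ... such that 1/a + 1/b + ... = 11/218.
1/20 + 1/2180

Greedy algorithm:
11/218: ceiling(218/11) = 20, use 1/20
1/2180: ceiling(2180/1) = 2180, use 1/2180
Result: 11/218 = 1/20 + 1/2180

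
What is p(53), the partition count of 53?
329931

p(n) counts ways to write n as a sum of positive integers (order ignored).
Euler's pentagonal recurrence: p(k) = p(k-1) + p(k-2) - p(k-5) - p(k-7) + p(k-12) + p(k-15) - ... (offsets j(3j∓1)/2, signs ++--, p(0)=1, p(<0)=0).
DP table for k = 0..52: p(0)=1, p(1)=1, p(2)=2, p(3)=3, p(4)=5, p(5)=7, p(6)=11, p(7)=15, p(8)=22, p(9)=30, p(10)=42, p(11)=56, p(12)=77, p(13)=101, p(14)=135, p(15)=176, p(16)=231, p(17)=297, p(18)=385, p(19)=490, p(20)=627, p(21)=792, p(22)=1002, p(23)=1255, p(24)=1575, p(25)=1958, p(26)=2436, p(27)=3010, p(28)=3718, p(29)=4565, p(30)=5604, p(31)=6842, p(32)=8349, p(33)=10143, p(34)=12310, p(35)=14883, p(36)=17977, p(37)=21637, p(38)=26015, p(39)=31185, p(40)=37338, p(41)=44583, p(42)=53174, p(43)=63261, p(44)=75175, p(45)=89134, p(46)=105558, p(47)=124754, p(48)=147273, p(49)=173525, p(50)=204226, p(51)=239943, p(52)=281589.
Final step: p(53) = p(52) + p(51) - p(48) - p(46) + p(41) + p(38) - p(31) - p(27) + p(18) + p(13) - p(2)
= 281589 + 239943 - 147273 - 105558 + 44583 + 26015 - 6842 - 3010 + 385 + 101 - 2
= 329931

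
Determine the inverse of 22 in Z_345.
298

gcd(22, 345) = 1, so the inverse exists.
Extended Euclidean algorithm on (345, 22):
345 = 15 × 22 + 15  ⟹  15 = (1)·345 + (-15)·22
22 = 1 × 15 + 7  ⟹  7 = (-1)·345 + (16)·22
15 = 2 × 7 + 1  ⟹  1 = (3)·345 + (-47)·22
So (-47)·22 ≡ 1 (mod 345), i.e. 22^(-1) ≡ -47 ≡ 298 (mod 345).
Check: 22 × 298 = 6556 ≡ 1 (mod 345)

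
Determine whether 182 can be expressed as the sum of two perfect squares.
Not possible

Factorization: 182 = 2 × 7 × 13
By Fermat: n is sum of two squares iff every prime p ≡ 3 (mod 4) appears to even power.
Prime(s) ≡ 3 (mod 4) with odd exponent: [(7, 1)]
Therefore 182 cannot be expressed as a² + b².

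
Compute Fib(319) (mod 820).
1

Matrix identity: Q^n = [[F_(n+1), F_n], [F_n, F_(n-1)]] with Q = [[1,1],[1,0]].
n = 319 = 100111111₂. Square-and-multiply, entries mod 820:
Q^1 = [[1,1],[1,0]]
Q^2 = (Q^1)² = [[2,1],[1,1]]
Q^4 = (Q^2)² = [[5,3],[3,2]]
Q^9 = (Q^4)²·Q = [[55,34],[34,21]]
Q^19 = (Q^9)²·Q = [[205,81],[81,124]]
Q^39 = (Q^19)²·Q = [[615,206],[206,409]]
Q^79 = (Q^39)²·Q = [[205,1],[1,204]]
Q^159 = (Q^79)²·Q = [[615,206],[206,409]]
Q^319 = (Q^159)²·Q = [[205,1],[1,204]]
F_319 mod 820 = Q^319[0][1] = 1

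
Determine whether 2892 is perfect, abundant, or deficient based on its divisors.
abundant

Proper divisors of 2892: sum = 1 + 2 + 3 + 4 + 6 + 12 + 241 + 482 + 723 + 964 + 1446 = 3884
Since 3884 > 2892, 2892 is abundant.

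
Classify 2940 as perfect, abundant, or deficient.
abundant

Proper divisors of 2940: sum = 1 + 2 + 3 + 4 + 5 + 6 + 7 + 10 + ... + 588 + 735 + 980 + 1470 (35 divisors) = 6636
Since 6636 > 2940, 2940 is abundant.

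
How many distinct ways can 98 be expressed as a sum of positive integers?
150198136

p(n) counts ways to write n as a sum of positive integers (order ignored).
Euler's pentagonal recurrence: p(k) = p(k-1) + p(k-2) - p(k-5) - p(k-7) + p(k-12) + p(k-15) - ... (offsets j(3j∓1)/2, signs ++--, p(0)=1, p(<0)=0).
DP table for k = 0..97: p(0)=1, p(1)=1, p(2)=2, p(3)=3, p(4)=5, p(5)=7, p(6)=11, p(7)=15, p(8)=22, p(9)=30, p(10)=42, p(11)=56, p(12)=77, p(13)=101, p(14)=135, p(15)=176, p(16)=231, p(17)=297, p(18)=385, p(19)=490, p(20)=627, p(21)=792, p(22)=1002, p(23)=1255, p(24)=1575, p(25)=1958, p(26)=2436, p(27)=3010, p(28)=3718, p(29)=4565, p(30)=5604, p(31)=6842, p(32)=8349, p(33)=10143, p(34)=12310, p(35)=14883, p(36)=17977, p(37)=21637, p(38)=26015, p(39)=31185, p(40)=37338, p(41)=44583, p(42)=53174, p(43)=63261, p(44)=75175, p(45)=89134, p(46)=105558, p(47)=124754, p(48)=147273, p(49)=173525, p(50)=204226, p(51)=239943, p(52)=281589, p(53)=329931, p(54)=386155, p(55)=451276, p(56)=526823, p(57)=614154, p(58)=715220, p(59)=831820, p(60)=966467, p(61)=1121505, p(62)=1300156, p(63)=1505499, p(64)=1741630, p(65)=2012558, p(66)=2323520, p(67)=2679689, p(68)=3087735, p(69)=3554345, p(70)=4087968, p(71)=4697205, p(72)=5392783, p(73)=6185689, p(74)=7089500, p(75)=8118264, p(76)=9289091, p(77)=10619863, p(78)=12132164, p(79)=13848650, p(80)=15796476, p(81)=18004327, p(82)=20506255, p(83)=23338469, p(84)=26543660, p(85)=30167357, p(86)=34262962, p(87)=38887673, p(88)=44108109, p(89)=49995925, p(90)=56634173, p(91)=64112359, p(92)=72533807, p(93)=82010177, p(94)=92669720, p(95)=104651419, p(96)=118114304, p(97)=133230930.
Final step: p(98) = p(97) + p(96) - p(93) - p(91) + p(86) + p(83) - p(76) - p(72) + p(63) + p(58) - p(47) - p(41) + p(28) + p(21) - p(6)
= 133230930 + 118114304 - 82010177 - 64112359 + 34262962 + 23338469 - 9289091 - 5392783 + 1505499 + 715220 - 124754 - 44583 + 3718 + 792 - 11
= 150198136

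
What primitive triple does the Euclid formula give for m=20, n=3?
(391, 120, 409)

Euclid's formula: a = m² - n², b = 2mn, c = m² + n²
m = 20, n = 3
a = 20² - 3² = 400 - 9 = 391
b = 2 × 20 × 3 = 120
c = 20² + 3² = 400 + 9 = 409
Verification: 391² + 120² = 152881 + 14400 = 167281 = 409² ✓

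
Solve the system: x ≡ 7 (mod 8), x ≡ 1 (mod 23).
47

Using Chinese Remainder Theorem:
M = 8 × 23 = 184
M1 = 23, M2 = 8
y1 = 23^(-1) mod 8 = 7
y2 = 8^(-1) mod 23 = 3
x = (7×23×7 + 1×8×3) mod 184 = 47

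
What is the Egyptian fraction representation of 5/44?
1/9 + 1/396

Greedy algorithm:
5/44: ceiling(44/5) = 9, use 1/9
1/396: ceiling(396/1) = 396, use 1/396
Result: 5/44 = 1/9 + 1/396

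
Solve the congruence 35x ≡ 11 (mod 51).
x ≡ 28 (mod 51)

gcd(35, 51) = 1, which divides 11, so solutions exist.
Find 35^(-1) mod 51 by the extended Euclidean algorithm:
51 = 1 × 35 + 16  ⟹  16 = (1)·51 + (-1)·35
35 = 2 × 16 + 3  ⟹  3 = (-2)·51 + (3)·35
16 = 5 × 3 + 1  ⟹  1 = (11)·51 + (-16)·35
So (-16)·35 ≡ 1 (mod 51), i.e. 35^(-1) ≡ -16 ≡ 35 (mod 51).
x ≡ 35 × 11 = 385 ≡ 28 (mod 51).
Check: 35 × 28 = 980 ≡ 11 (mod 51).
Unique solution: x ≡ 28 (mod 51)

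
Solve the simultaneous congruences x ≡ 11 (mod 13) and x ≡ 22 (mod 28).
50

Using Chinese Remainder Theorem:
M = 13 × 28 = 364
M1 = 28, M2 = 13
y1 = 28^(-1) mod 13 = 7
y2 = 13^(-1) mod 28 = 13
x = (11×28×7 + 22×13×13) mod 364 = 50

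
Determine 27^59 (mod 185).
48

Repeated squaring. Binary of 59 = 111011.
27^1 ≡ 27 (mod 185); 27^2 ≡ 174 (mod 185); 27^4 ≡ 121 (mod 185); 27^8 ≡ 26 (mod 185); 27^16 ≡ 121 (mod 185); 27^32 ≡ 26 (mod 185)
27^59 = 27^1 × 27^2 × 27^8 × 27^16 × 27^32 ≡ 48 (mod 185)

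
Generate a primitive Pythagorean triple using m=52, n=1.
(2703, 104, 2705)

Euclid's formula: a = m² - n², b = 2mn, c = m² + n²
m = 52, n = 1
a = 52² - 1² = 2704 - 1 = 2703
b = 2 × 52 × 1 = 104
c = 52² + 1² = 2704 + 1 = 2705
Verification: 2703² + 104² = 7306209 + 10816 = 7317025 = 2705² ✓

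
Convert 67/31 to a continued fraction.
[2; 6, 5]

Euclidean algorithm steps:
67 = 2 × 31 + 5
31 = 6 × 5 + 1
5 = 5 × 1 + 0
Continued fraction: [2; 6, 5]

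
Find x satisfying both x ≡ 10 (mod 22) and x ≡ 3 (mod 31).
406

Using Chinese Remainder Theorem:
M = 22 × 31 = 682
M1 = 31, M2 = 22
y1 = 31^(-1) mod 22 = 5
y2 = 22^(-1) mod 31 = 24
x = (10×31×5 + 3×22×24) mod 682 = 406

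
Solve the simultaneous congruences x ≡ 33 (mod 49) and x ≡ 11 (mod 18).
425

Using Chinese Remainder Theorem:
M = 49 × 18 = 882
M1 = 18, M2 = 49
y1 = 18^(-1) mod 49 = 30
y2 = 49^(-1) mod 18 = 7
x = (33×18×30 + 11×49×7) mod 882 = 425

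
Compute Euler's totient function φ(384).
128

384 = 2^7 × 3
φ(n) = n × ∏(1 - 1/p) for each prime p dividing n
φ(384) = 384 × (1 - 1/2) × (1 - 1/3) = 128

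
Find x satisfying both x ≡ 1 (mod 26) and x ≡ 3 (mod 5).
53

Using Chinese Remainder Theorem:
M = 26 × 5 = 130
M1 = 5, M2 = 26
y1 = 5^(-1) mod 26 = 21
y2 = 26^(-1) mod 5 = 1
x = (1×5×21 + 3×26×1) mod 130 = 53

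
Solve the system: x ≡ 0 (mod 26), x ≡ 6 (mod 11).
182

Using Chinese Remainder Theorem:
M = 26 × 11 = 286
M1 = 11, M2 = 26
y1 = 11^(-1) mod 26 = 19
y2 = 26^(-1) mod 11 = 3
x = (0×11×19 + 6×26×3) mod 286 = 182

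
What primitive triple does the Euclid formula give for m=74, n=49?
(3075, 7252, 7877)

Euclid's formula: a = m² - n², b = 2mn, c = m² + n²
m = 74, n = 49
a = 74² - 49² = 5476 - 2401 = 3075
b = 2 × 74 × 49 = 7252
c = 74² + 49² = 5476 + 2401 = 7877
Verification: 3075² + 7252² = 9455625 + 52591504 = 62047129 = 7877² ✓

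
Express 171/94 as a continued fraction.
[1; 1, 4, 1, 1, 8]

Euclidean algorithm steps:
171 = 1 × 94 + 77
94 = 1 × 77 + 17
77 = 4 × 17 + 9
17 = 1 × 9 + 8
9 = 1 × 8 + 1
8 = 8 × 1 + 0
Continued fraction: [1; 1, 4, 1, 1, 8]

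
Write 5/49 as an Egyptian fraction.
1/10 + 1/490

Greedy algorithm:
5/49: ceiling(49/5) = 10, use 1/10
1/490: ceiling(490/1) = 490, use 1/490
Result: 5/49 = 1/10 + 1/490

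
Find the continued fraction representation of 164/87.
[1; 1, 7, 1, 2, 3]

Euclidean algorithm steps:
164 = 1 × 87 + 77
87 = 1 × 77 + 10
77 = 7 × 10 + 7
10 = 1 × 7 + 3
7 = 2 × 3 + 1
3 = 3 × 1 + 0
Continued fraction: [1; 1, 7, 1, 2, 3]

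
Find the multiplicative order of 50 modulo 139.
138

139 is prime, so ord(50) divides φ(139) = 138.
Divisors of 138: 1, 2, 3, 6, 23, 46, 69, 138.
Repeated squaring: 50^1 ≡ 50, 50^2 ≡ 137, 50^4 ≡ 4, 50^8 ≡ 16, 50^16 ≡ 117, 50^32 ≡ 67, 50^64 ≡ 41, 50^128 ≡ 13 (mod 139).
Test 50^d mod 139 for each divisor d in increasing order:
50^1 ≡ 50
50^2 ≡ 137
50^3 = 50^2·50^1 ≡ 39
50^6 = 50^4·50^2 ≡ 131
50^23 = 50^16·50^4·50^2·50^1 ≡ 43
50^46 = 50^32·50^8·50^4·50^2 ≡ 42
50^69 = 50^64·50^4·50^1 ≡ 138
50^138 = 50^128·50^8·50^2 ≡ 1  ← first divisor giving 1
The order is 138.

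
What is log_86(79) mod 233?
23

Baby-step giant-step with step n = ⌈√233⌉ = 16.
Baby steps 86^j mod 233 (j:value) for j=0..15: 0:1, 1:86, 2:173, 3:199, 4:105, 5:176, 6:224, 7:158, 8:74, 9:73, 10:220, 11:47, 12:81, 13:209, 14:33, 15:42.
Giant-step multiplier: 86^(-16) ≡ 86^(232-16) = 86^216 ≡ 2 (mod 233).
Giant steps γ_i = 79·2^i mod 233: γ_0=79, γ_1=158 (in table at j=7).
x = i·n + j = 1·16 + 7 = 23.
Check: 86^23 ≡ 79 (mod 233).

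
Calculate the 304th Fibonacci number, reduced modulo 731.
562

Matrix identity: Q^n = [[F_(n+1), F_n], [F_n, F_(n-1)]] with Q = [[1,1],[1,0]].
n = 304 = 100110000₂. Square-and-multiply, entries mod 731:
Q^1 = [[1,1],[1,0]]
Q^2 = (Q^1)² = [[2,1],[1,1]]
Q^4 = (Q^2)² = [[5,3],[3,2]]
Q^9 = (Q^4)²·Q = [[55,34],[34,21]]
Q^19 = (Q^9)²·Q = [[186,526],[526,391]]
Q^38 = (Q^19)² = [[597,137],[137,460]]
Q^76 = (Q^38)² = [[175,71],[71,104]]
Q^152 = (Q^76)² = [[578,72],[72,506]]
Q^304 = (Q^152)² = [[84,562],[562,253]]
F_304 mod 731 = Q^304[0][1] = 562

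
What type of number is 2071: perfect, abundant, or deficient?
deficient

Proper divisors of 2071: sum = 1 + 19 + 109 = 129
Since 129 < 2071, 2071 is deficient.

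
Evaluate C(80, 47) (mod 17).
0

Using Lucas' theorem:
Write n=80 and k=47 in base 17:
n in base 17: [4, 12]
k in base 17: [2, 13]
C(80,47) mod 17 = ∏ C(n_i, k_i) mod 17
Digit binomials (mod 17): C(4,2) = 6; C(12,13) = 0 (k_i > n_i)
Product: 6 × 0 = 0 ≡ 0 (mod 17)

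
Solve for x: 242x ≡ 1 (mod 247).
148

gcd(242, 247) = 1, so the inverse exists.
Extended Euclidean algorithm on (247, 242):
247 = 1 × 242 + 5  ⟹  5 = (1)·247 + (-1)·242
242 = 48 × 5 + 2  ⟹  2 = (-48)·247 + (49)·242
5 = 2 × 2 + 1  ⟹  1 = (97)·247 + (-99)·242
So (-99)·242 ≡ 1 (mod 247), i.e. 242^(-1) ≡ -99 ≡ 148 (mod 247).
Check: 242 × 148 = 35816 ≡ 1 (mod 247)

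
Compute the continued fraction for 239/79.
[3; 39, 2]

Euclidean algorithm steps:
239 = 3 × 79 + 2
79 = 39 × 2 + 1
2 = 2 × 1 + 0
Continued fraction: [3; 39, 2]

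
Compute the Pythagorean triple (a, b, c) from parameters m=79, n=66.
(1885, 10428, 10597)

Euclid's formula: a = m² - n², b = 2mn, c = m² + n²
m = 79, n = 66
a = 79² - 66² = 6241 - 4356 = 1885
b = 2 × 79 × 66 = 10428
c = 79² + 66² = 6241 + 4356 = 10597
Verification: 1885² + 10428² = 3553225 + 108743184 = 112296409 = 10597² ✓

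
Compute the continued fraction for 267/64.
[4; 5, 1, 4, 2]

Euclidean algorithm steps:
267 = 4 × 64 + 11
64 = 5 × 11 + 9
11 = 1 × 9 + 2
9 = 4 × 2 + 1
2 = 2 × 1 + 0
Continued fraction: [4; 5, 1, 4, 2]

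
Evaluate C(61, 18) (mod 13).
10

Using Lucas' theorem:
Write n=61 and k=18 in base 13:
n in base 13: [4, 9]
k in base 13: [1, 5]
C(61,18) mod 13 = ∏ C(n_i, k_i) mod 13
Digit binomials (mod 13): C(4,1) = 4; C(9,5) = 126 ≡ 9
Product: 4 × 9 = 36 ≡ 10 (mod 13)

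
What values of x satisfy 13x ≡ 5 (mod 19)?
x ≡ 15 (mod 19)

gcd(13, 19) = 1, which divides 5, so solutions exist.
Find 13^(-1) mod 19 by the extended Euclidean algorithm:
19 = 1 × 13 + 6  ⟹  6 = (1)·19 + (-1)·13
13 = 2 × 6 + 1  ⟹  1 = (-2)·19 + (3)·13
So (3)·13 ≡ 1 (mod 19), i.e. 13^(-1) ≡ 3 (mod 19).
x ≡ 3 × 5 = 15 ≡ 15 (mod 19).
Check: 13 × 15 = 195 ≡ 5 (mod 19).
Unique solution: x ≡ 15 (mod 19)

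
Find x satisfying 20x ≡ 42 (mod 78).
x ≡ 6 (mod 39)

gcd(20, 78) = 2, which divides 42, so solutions exist.
Divide through by 2: 10x ≡ 21 (mod 39).
Find 10^(-1) mod 39 by the extended Euclidean algorithm:
39 = 3 × 10 + 9  ⟹  9 = (1)·39 + (-3)·10
10 = 1 × 9 + 1  ⟹  1 = (-1)·39 + (4)·10
So (4)·10 ≡ 1 (mod 39), i.e. 10^(-1) ≡ 4 (mod 39).
x ≡ 4 × 21 = 84 ≡ 6 (mod 39).
Check: 20 × 6 = 120 ≡ 42 (mod 78).
x ≡ 6 (mod 39), giving 2 solutions mod 78.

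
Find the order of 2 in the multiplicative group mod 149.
148

149 is prime, so ord(2) divides φ(149) = 148.
Divisors of 148: 1, 2, 4, 37, 74, 148.
Repeated squaring: 2^1 ≡ 2, 2^2 ≡ 4, 2^4 ≡ 16, 2^8 ≡ 107, 2^16 ≡ 125, 2^32 ≡ 129, 2^64 ≡ 102, 2^128 ≡ 123 (mod 149).
Test 2^d mod 149 for each divisor d in increasing order:
2^1 ≡ 2
2^2 ≡ 4
2^4 ≡ 16
2^37 = 2^32·2^4·2^1 ≡ 105
2^74 = 2^64·2^8·2^2 ≡ 148
2^148 = 2^128·2^16·2^4 ≡ 1  ← first divisor giving 1
The order is 148.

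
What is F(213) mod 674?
106

Matrix identity: Q^n = [[F_(n+1), F_n], [F_n, F_(n-1)]] with Q = [[1,1],[1,0]].
n = 213 = 11010101₂. Square-and-multiply, entries mod 674:
Q^1 = [[1,1],[1,0]]
Q^3 = (Q^1)²·Q = [[3,2],[2,1]]
Q^6 = (Q^3)² = [[13,8],[8,5]]
Q^13 = (Q^6)²·Q = [[377,233],[233,144]]
Q^26 = (Q^13)² = [[284,73],[73,211]]
Q^53 = (Q^26)²·Q = [[126,387],[387,413]]
Q^106 = (Q^53)² = [[515,327],[327,188]]
Q^213 = (Q^106)²·Q = [[153,106],[106,47]]
F_213 mod 674 = Q^213[0][1] = 106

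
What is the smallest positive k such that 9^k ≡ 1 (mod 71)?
35

71 is prime, so ord(9) divides φ(71) = 70.
Divisors of 70: 1, 2, 5, 7, 10, 14, 35, 70.
Repeated squaring: 9^1 ≡ 9, 9^2 ≡ 10, 9^4 ≡ 29, 9^8 ≡ 60, 9^16 ≡ 50, 9^32 ≡ 15, 9^64 ≡ 12 (mod 71).
Test 9^d mod 71 for each divisor d in increasing order:
9^1 ≡ 9
9^2 ≡ 10
9^5 = 9^4·9^1 ≡ 48
9^7 = 9^4·9^2·9^1 ≡ 54
9^10 = 9^8·9^2 ≡ 32
9^14 = 9^8·9^4·9^2 ≡ 5
9^35 = 9^32·9^2·9^1 ≡ 1  ← first divisor giving 1
The order is 35.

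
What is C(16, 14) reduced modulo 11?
10

Using Lucas' theorem:
Write n=16 and k=14 in base 11:
n in base 11: [1, 5]
k in base 11: [1, 3]
C(16,14) mod 11 = ∏ C(n_i, k_i) mod 11
Digit binomials (mod 11): C(1,1) = 1; C(5,3) = 10
Product: 1 × 10 = 10 ≡ 10 (mod 11)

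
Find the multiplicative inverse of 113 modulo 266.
113

gcd(113, 266) = 1, so the inverse exists.
Extended Euclidean algorithm on (266, 113):
266 = 2 × 113 + 40  ⟹  40 = (1)·266 + (-2)·113
113 = 2 × 40 + 33  ⟹  33 = (-2)·266 + (5)·113
40 = 1 × 33 + 7  ⟹  7 = (3)·266 + (-7)·113
33 = 4 × 7 + 5  ⟹  5 = (-14)·266 + (33)·113
7 = 1 × 5 + 2  ⟹  2 = (17)·266 + (-40)·113
5 = 2 × 2 + 1  ⟹  1 = (-48)·266 + (113)·113
So (113)·113 ≡ 1 (mod 266), i.e. 113^(-1) ≡ 113 (mod 266).
Check: 113 × 113 = 12769 ≡ 1 (mod 266)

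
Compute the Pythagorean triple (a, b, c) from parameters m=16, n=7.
(207, 224, 305)

Euclid's formula: a = m² - n², b = 2mn, c = m² + n²
m = 16, n = 7
a = 16² - 7² = 256 - 49 = 207
b = 2 × 16 × 7 = 224
c = 16² + 7² = 256 + 49 = 305
Verification: 207² + 224² = 42849 + 50176 = 93025 = 305² ✓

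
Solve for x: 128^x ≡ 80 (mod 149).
100

Baby-step giant-step with step n = ⌈√149⌉ = 13.
Baby steps 128^j mod 149 (j:value) for j=0..12: 0:1, 1:128, 2:143, 3:126, 4:36, 5:138, 6:82, 7:66, 8:104, 9:51, 10:121, 11:141, 12:19.
Giant-step multiplier: 128^(-13) ≡ 128^(148-13) = 128^135 ≡ 59 (mod 149).
Giant steps γ_i = 80·59^i mod 149: γ_0=80, γ_1=101, γ_2=148, γ_3=90, γ_4=95, γ_5=92, γ_6=64, γ_7=51 (in table at j=9).
x = i·n + j = 7·13 + 9 = 100.
Check: 128^100 ≡ 80 (mod 149).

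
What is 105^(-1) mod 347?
271

gcd(105, 347) = 1, so the inverse exists.
Extended Euclidean algorithm on (347, 105):
347 = 3 × 105 + 32  ⟹  32 = (1)·347 + (-3)·105
105 = 3 × 32 + 9  ⟹  9 = (-3)·347 + (10)·105
32 = 3 × 9 + 5  ⟹  5 = (10)·347 + (-33)·105
9 = 1 × 5 + 4  ⟹  4 = (-13)·347 + (43)·105
5 = 1 × 4 + 1  ⟹  1 = (23)·347 + (-76)·105
So (-76)·105 ≡ 1 (mod 347), i.e. 105^(-1) ≡ -76 ≡ 271 (mod 347).
Check: 105 × 271 = 28455 ≡ 1 (mod 347)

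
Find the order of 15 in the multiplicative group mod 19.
18

19 is prime, so ord(15) divides φ(19) = 18.
Divisors of 18: 1, 2, 3, 6, 9, 18.
Repeated squaring: 15^1 ≡ 15, 15^2 ≡ 16, 15^4 ≡ 9, 15^8 ≡ 5, 15^16 ≡ 6 (mod 19).
Test 15^d mod 19 for each divisor d in increasing order:
15^1 ≡ 15
15^2 ≡ 16
15^3 = 15^2·15^1 ≡ 12
15^6 = 15^4·15^2 ≡ 11
15^9 = 15^8·15^1 ≡ 18
15^18 = 15^16·15^2 ≡ 1  ← first divisor giving 1
The order is 18.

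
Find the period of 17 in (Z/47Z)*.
23

47 is prime, so ord(17) divides φ(47) = 46.
Divisors of 46: 1, 2, 23, 46.
Repeated squaring: 17^1 ≡ 17, 17^2 ≡ 7, 17^4 ≡ 2, 17^8 ≡ 4, 17^16 ≡ 16, 17^32 ≡ 21 (mod 47).
Test 17^d mod 47 for each divisor d in increasing order:
17^1 ≡ 17
17^2 ≡ 7
17^23 = 17^16·17^4·17^2·17^1 ≡ 1  ← first divisor giving 1
The order is 23.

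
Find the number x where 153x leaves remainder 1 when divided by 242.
87

gcd(153, 242) = 1, so the inverse exists.
Extended Euclidean algorithm on (242, 153):
242 = 1 × 153 + 89  ⟹  89 = (1)·242 + (-1)·153
153 = 1 × 89 + 64  ⟹  64 = (-1)·242 + (2)·153
89 = 1 × 64 + 25  ⟹  25 = (2)·242 + (-3)·153
64 = 2 × 25 + 14  ⟹  14 = (-5)·242 + (8)·153
25 = 1 × 14 + 11  ⟹  11 = (7)·242 + (-11)·153
14 = 1 × 11 + 3  ⟹  3 = (-12)·242 + (19)·153
11 = 3 × 3 + 2  ⟹  2 = (43)·242 + (-68)·153
3 = 1 × 2 + 1  ⟹  1 = (-55)·242 + (87)·153
So (87)·153 ≡ 1 (mod 242), i.e. 153^(-1) ≡ 87 (mod 242).
Check: 153 × 87 = 13311 ≡ 1 (mod 242)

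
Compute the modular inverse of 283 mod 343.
40

gcd(283, 343) = 1, so the inverse exists.
Extended Euclidean algorithm on (343, 283):
343 = 1 × 283 + 60  ⟹  60 = (1)·343 + (-1)·283
283 = 4 × 60 + 43  ⟹  43 = (-4)·343 + (5)·283
60 = 1 × 43 + 17  ⟹  17 = (5)·343 + (-6)·283
43 = 2 × 17 + 9  ⟹  9 = (-14)·343 + (17)·283
17 = 1 × 9 + 8  ⟹  8 = (19)·343 + (-23)·283
9 = 1 × 8 + 1  ⟹  1 = (-33)·343 + (40)·283
So (40)·283 ≡ 1 (mod 343), i.e. 283^(-1) ≡ 40 (mod 343).
Check: 283 × 40 = 11320 ≡ 1 (mod 343)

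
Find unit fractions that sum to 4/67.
1/17 + 1/1139

Greedy algorithm:
4/67: ceiling(67/4) = 17, use 1/17
1/1139: ceiling(1139/1) = 1139, use 1/1139
Result: 4/67 = 1/17 + 1/1139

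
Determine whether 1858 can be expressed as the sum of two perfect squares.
3² + 43² (a=3, b=43)

Factorization: 1858 = 2 × 929
By Fermat: n is sum of two squares iff every prime p ≡ 3 (mod 4) appears to even power.
All primes ≡ 3 (mod 4) appear to even power.
Search a = 0, 1, 2, … for 1858 - a² a perfect square: first hit at a = 3: 1858 - 9 = 1849 = 43².
1858 = 3² + 43² = 9 + 1849 ✓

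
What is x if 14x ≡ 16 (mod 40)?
x ≡ 4 (mod 20)

gcd(14, 40) = 2, which divides 16, so solutions exist.
Divide through by 2: 7x ≡ 8 (mod 20).
Find 7^(-1) mod 20 by the extended Euclidean algorithm:
20 = 2 × 7 + 6  ⟹  6 = (1)·20 + (-2)·7
7 = 1 × 6 + 1  ⟹  1 = (-1)·20 + (3)·7
So (3)·7 ≡ 1 (mod 20), i.e. 7^(-1) ≡ 3 (mod 20).
x ≡ 3 × 8 = 24 ≡ 4 (mod 20).
Check: 14 × 4 = 56 ≡ 16 (mod 40).
x ≡ 4 (mod 20), giving 2 solutions mod 40.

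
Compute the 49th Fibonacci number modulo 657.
19

Matrix identity: Q^n = [[F_(n+1), F_n], [F_n, F_(n-1)]] with Q = [[1,1],[1,0]].
n = 49 = 110001₂. Square-and-multiply, entries mod 657:
Q^1 = [[1,1],[1,0]]
Q^3 = (Q^1)²·Q = [[3,2],[2,1]]
Q^6 = (Q^3)² = [[13,8],[8,5]]
Q^12 = (Q^6)² = [[233,144],[144,89]]
Q^24 = (Q^12)² = [[127,378],[378,406]]
Q^49 = (Q^24)²·Q = [[451,19],[19,432]]
F_49 mod 657 = Q^49[0][1] = 19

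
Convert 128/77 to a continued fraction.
[1; 1, 1, 1, 25]

Euclidean algorithm steps:
128 = 1 × 77 + 51
77 = 1 × 51 + 26
51 = 1 × 26 + 25
26 = 1 × 25 + 1
25 = 25 × 1 + 0
Continued fraction: [1; 1, 1, 1, 25]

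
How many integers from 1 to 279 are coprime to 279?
180

279 = 3^2 × 31
φ(n) = n × ∏(1 - 1/p) for each prime p dividing n
φ(279) = 279 × (1 - 1/3) × (1 - 1/31) = 180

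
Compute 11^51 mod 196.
71

Repeated squaring. Binary of 51 = 110011.
11^1 ≡ 11 (mod 196); 11^2 ≡ 121 (mod 196); 11^4 ≡ 137 (mod 196); 11^8 ≡ 149 (mod 196); 11^16 ≡ 53 (mod 196); 11^32 ≡ 65 (mod 196)
11^51 = 11^1 × 11^2 × 11^16 × 11^32 ≡ 71 (mod 196)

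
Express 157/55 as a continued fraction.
[2; 1, 5, 1, 7]

Euclidean algorithm steps:
157 = 2 × 55 + 47
55 = 1 × 47 + 8
47 = 5 × 8 + 7
8 = 1 × 7 + 1
7 = 7 × 1 + 0
Continued fraction: [2; 1, 5, 1, 7]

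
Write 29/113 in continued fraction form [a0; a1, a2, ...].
[0; 3, 1, 8, 1, 2]

Euclidean algorithm steps:
29 = 0 × 113 + 29
113 = 3 × 29 + 26
29 = 1 × 26 + 3
26 = 8 × 3 + 2
3 = 1 × 2 + 1
2 = 2 × 1 + 0
Continued fraction: [0; 3, 1, 8, 1, 2]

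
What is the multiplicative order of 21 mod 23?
22

23 is prime, so ord(21) divides φ(23) = 22.
Divisors of 22: 1, 2, 11, 22.
Repeated squaring: 21^1 ≡ 21, 21^2 ≡ 4, 21^4 ≡ 16, 21^8 ≡ 3, 21^16 ≡ 9 (mod 23).
Test 21^d mod 23 for each divisor d in increasing order:
21^1 ≡ 21
21^2 ≡ 4
21^11 = 21^8·21^2·21^1 ≡ 22
21^22 = 21^16·21^4·21^2 ≡ 1  ← first divisor giving 1
The order is 22.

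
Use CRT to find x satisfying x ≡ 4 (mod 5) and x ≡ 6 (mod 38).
44

Using Chinese Remainder Theorem:
M = 5 × 38 = 190
M1 = 38, M2 = 5
y1 = 38^(-1) mod 5 = 2
y2 = 5^(-1) mod 38 = 23
x = (4×38×2 + 6×5×23) mod 190 = 44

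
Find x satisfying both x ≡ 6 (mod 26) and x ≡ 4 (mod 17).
344

Using Chinese Remainder Theorem:
M = 26 × 17 = 442
M1 = 17, M2 = 26
y1 = 17^(-1) mod 26 = 23
y2 = 26^(-1) mod 17 = 2
x = (6×17×23 + 4×26×2) mod 442 = 344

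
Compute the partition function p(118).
1482074143

p(n) counts ways to write n as a sum of positive integers (order ignored).
Euler's pentagonal recurrence: p(k) = p(k-1) + p(k-2) - p(k-5) - p(k-7) + p(k-12) + p(k-15) - ... (offsets j(3j∓1)/2, signs ++--, p(0)=1, p(<0)=0).
DP table for k = 0..117: p(0)=1, p(1)=1, p(2)=2, p(3)=3, p(4)=5, p(5)=7, p(6)=11, p(7)=15, p(8)=22, p(9)=30, p(10)=42, p(11)=56, p(12)=77, p(13)=101, p(14)=135, p(15)=176, p(16)=231, p(17)=297, p(18)=385, p(19)=490, p(20)=627, p(21)=792, p(22)=1002, p(23)=1255, p(24)=1575, p(25)=1958, p(26)=2436, p(27)=3010, p(28)=3718, p(29)=4565, p(30)=5604, p(31)=6842, p(32)=8349, p(33)=10143, p(34)=12310, p(35)=14883, p(36)=17977, p(37)=21637, p(38)=26015, p(39)=31185, p(40)=37338, p(41)=44583, p(42)=53174, p(43)=63261, p(44)=75175, p(45)=89134, p(46)=105558, p(47)=124754, p(48)=147273, p(49)=173525, p(50)=204226, p(51)=239943, p(52)=281589, p(53)=329931, p(54)=386155, p(55)=451276, p(56)=526823, p(57)=614154, p(58)=715220, p(59)=831820, p(60)=966467, p(61)=1121505, p(62)=1300156, p(63)=1505499, p(64)=1741630, p(65)=2012558, p(66)=2323520, p(67)=2679689, p(68)=3087735, p(69)=3554345, p(70)=4087968, p(71)=4697205, p(72)=5392783, p(73)=6185689, p(74)=7089500, p(75)=8118264, p(76)=9289091, p(77)=10619863, p(78)=12132164, p(79)=13848650, p(80)=15796476, p(81)=18004327, p(82)=20506255, p(83)=23338469, p(84)=26543660, p(85)=30167357, p(86)=34262962, p(87)=38887673, p(88)=44108109, p(89)=49995925, p(90)=56634173, p(91)=64112359, p(92)=72533807, p(93)=82010177, p(94)=92669720, p(95)=104651419, p(96)=118114304, p(97)=133230930, p(98)=150198136, p(99)=169229875, p(100)=190569292, p(101)=214481126, p(102)=241265379, p(103)=271248950, p(104)=304801365, p(105)=342325709, p(106)=384276336, p(107)=431149389, p(108)=483502844, p(109)=541946240, p(110)=607163746, p(111)=679903203, p(112)=761002156, p(113)=851376628, p(114)=952050665, p(115)=1064144451, p(116)=1188908248, p(117)=1327710076.
Final step: p(118) = p(117) + p(116) - p(113) - p(111) + p(106) + p(103) - p(96) - p(92) + p(83) + p(78) - p(67) - p(61) + p(48) + p(41) - p(26) - p(18) + p(1)
= 1327710076 + 1188908248 - 851376628 - 679903203 + 384276336 + 271248950 - 118114304 - 72533807 + 23338469 + 12132164 - 2679689 - 1121505 + 147273 + 44583 - 2436 - 385 + 1
= 1482074143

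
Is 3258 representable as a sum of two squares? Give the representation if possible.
3² + 57² (a=3, b=57)

Factorization: 3258 = 2 × 3^2 × 181
By Fermat: n is sum of two squares iff every prime p ≡ 3 (mod 4) appears to even power.
All primes ≡ 3 (mod 4) appear to even power.
Search a = 0, 1, 2, … for 3258 - a² a perfect square: first hit at a = 3: 3258 - 9 = 3249 = 57².
3258 = 3² + 57² = 9 + 3249 ✓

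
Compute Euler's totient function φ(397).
396

397 = 397
φ(n) = n × ∏(1 - 1/p) for each prime p dividing n
φ(397) = 397 × (1 - 1/397) = 396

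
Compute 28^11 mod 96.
64

Repeated squaring. Binary of 11 = 1011.
28^1 ≡ 28 (mod 96); 28^2 ≡ 16 (mod 96); 28^4 ≡ 64 (mod 96); 28^8 ≡ 64 (mod 96)
28^11 = 28^1 × 28^2 × 28^8 ≡ 64 (mod 96)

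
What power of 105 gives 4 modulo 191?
104

Baby-step giant-step with step n = ⌈√191⌉ = 14.
Baby steps 105^j mod 191 (j:value) for j=0..13: 0:1, 1:105, 2:138, 3:165, 4:135, 5:41, 6:103, 7:119, 8:80, 9:187, 10:153, 11:21, 12:104, 13:33.
Giant-step multiplier: 105^(-14) ≡ 105^(190-14) = 105^176 ≡ 92 (mod 191).
Giant steps γ_i = 4·92^i mod 191: γ_0=4, γ_1=177, γ_2=49, γ_3=115, γ_4=75, γ_5=24, γ_6=107, γ_7=103 (in table at j=6).
x = i·n + j = 7·14 + 6 = 104.
Check: 105^104 ≡ 4 (mod 191).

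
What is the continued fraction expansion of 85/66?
[1; 3, 2, 9]

Euclidean algorithm steps:
85 = 1 × 66 + 19
66 = 3 × 19 + 9
19 = 2 × 9 + 1
9 = 9 × 1 + 0
Continued fraction: [1; 3, 2, 9]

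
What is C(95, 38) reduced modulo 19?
10

Using Lucas' theorem:
Write n=95 and k=38 in base 19:
n in base 19: [5, 0]
k in base 19: [2, 0]
C(95,38) mod 19 = ∏ C(n_i, k_i) mod 19
Digit binomials (mod 19): C(5,2) = 10; C(0,0) = 1
Product: 10 × 1 = 10 ≡ 10 (mod 19)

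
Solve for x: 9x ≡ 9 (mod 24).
x ≡ 1 (mod 8)

gcd(9, 24) = 3, which divides 9, so solutions exist.
Divide through by 3: 3x ≡ 3 (mod 8).
Find 3^(-1) mod 8 by the extended Euclidean algorithm:
8 = 2 × 3 + 2  ⟹  2 = (1)·8 + (-2)·3
3 = 1 × 2 + 1  ⟹  1 = (-1)·8 + (3)·3
So (3)·3 ≡ 1 (mod 8), i.e. 3^(-1) ≡ 3 (mod 8).
x ≡ 3 × 3 = 9 ≡ 1 (mod 8).
Check: 9 × 1 = 9 ≡ 9 (mod 24).
x ≡ 1 (mod 8), giving 3 solutions mod 24.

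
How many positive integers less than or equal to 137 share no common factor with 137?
136

137 = 137
φ(n) = n × ∏(1 - 1/p) for each prime p dividing n
φ(137) = 137 × (1 - 1/137) = 136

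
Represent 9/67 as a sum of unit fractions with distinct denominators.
1/8 + 1/108 + 1/14472

Greedy algorithm:
9/67: ceiling(67/9) = 8, use 1/8
5/536: ceiling(536/5) = 108, use 1/108
1/14472: ceiling(14472/1) = 14472, use 1/14472
Result: 9/67 = 1/8 + 1/108 + 1/14472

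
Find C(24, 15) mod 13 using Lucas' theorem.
3

Using Lucas' theorem:
Write n=24 and k=15 in base 13:
n in base 13: [1, 11]
k in base 13: [1, 2]
C(24,15) mod 13 = ∏ C(n_i, k_i) mod 13
Digit binomials (mod 13): C(1,1) = 1; C(11,2) = 55 ≡ 3
Product: 1 × 3 = 3 ≡ 3 (mod 13)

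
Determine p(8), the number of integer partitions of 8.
22

p(n) counts ways to write n as a sum of positive integers (order ignored).
Examples: 8; 7 + 1; 6 + 2; 6 + 1 + 1; 5 + 3; ... (22 total)
p(8) = 22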